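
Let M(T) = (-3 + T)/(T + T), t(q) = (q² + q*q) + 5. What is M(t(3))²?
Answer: 100/529 ≈ 0.18904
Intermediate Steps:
t(q) = 5 + 2*q² (t(q) = (q² + q²) + 5 = 2*q² + 5 = 5 + 2*q²)
M(T) = (-3 + T)/(2*T) (M(T) = (-3 + T)/((2*T)) = (-3 + T)*(1/(2*T)) = (-3 + T)/(2*T))
M(t(3))² = ((-3 + (5 + 2*3²))/(2*(5 + 2*3²)))² = ((-3 + (5 + 2*9))/(2*(5 + 2*9)))² = ((-3 + (5 + 18))/(2*(5 + 18)))² = ((½)*(-3 + 23)/23)² = ((½)*(1/23)*20)² = (10/23)² = 100/529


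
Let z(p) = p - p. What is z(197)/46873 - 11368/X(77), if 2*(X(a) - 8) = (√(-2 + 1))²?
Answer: -22736/15 ≈ -1515.7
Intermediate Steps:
z(p) = 0
X(a) = 15/2 (X(a) = 8 + (√(-2 + 1))²/2 = 8 + (√(-1))²/2 = 8 + I²/2 = 8 + (½)*(-1) = 8 - ½ = 15/2)
z(197)/46873 - 11368/X(77) = 0/46873 - 11368/15/2 = 0*(1/46873) - 11368*2/15 = 0 - 22736/15 = -22736/15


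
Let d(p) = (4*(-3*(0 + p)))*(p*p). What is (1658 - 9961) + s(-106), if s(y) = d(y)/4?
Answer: 3564745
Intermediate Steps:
d(p) = -12*p**3 (d(p) = (4*(-3*p))*p**2 = (-12*p)*p**2 = -12*p**3)
s(y) = -3*y**3 (s(y) = -12*y**3/4 = -12*y**3*(1/4) = -3*y**3)
(1658 - 9961) + s(-106) = (1658 - 9961) - 3*(-106)**3 = -8303 - 3*(-1191016) = -8303 + 3573048 = 3564745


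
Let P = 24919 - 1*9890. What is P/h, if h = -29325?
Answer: -15029/29325 ≈ -0.51250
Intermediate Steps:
P = 15029 (P = 24919 - 9890 = 15029)
P/h = 15029/(-29325) = 15029*(-1/29325) = -15029/29325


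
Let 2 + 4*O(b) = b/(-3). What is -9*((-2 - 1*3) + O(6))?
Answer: 54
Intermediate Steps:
O(b) = -1/2 - b/12 (O(b) = -1/2 + (b/(-3))/4 = -1/2 + (b*(-1/3))/4 = -1/2 + (-b/3)/4 = -1/2 - b/12)
-9*((-2 - 1*3) + O(6)) = -9*((-2 - 1*3) + (-1/2 - 1/12*6)) = -9*((-2 - 3) + (-1/2 - 1/2)) = -9*(-5 - 1) = -9*(-6) = 54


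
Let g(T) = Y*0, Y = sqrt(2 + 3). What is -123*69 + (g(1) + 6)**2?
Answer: -8451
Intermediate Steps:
Y = sqrt(5) ≈ 2.2361
g(T) = 0 (g(T) = sqrt(5)*0 = 0)
-123*69 + (g(1) + 6)**2 = -123*69 + (0 + 6)**2 = -8487 + 6**2 = -8487 + 36 = -8451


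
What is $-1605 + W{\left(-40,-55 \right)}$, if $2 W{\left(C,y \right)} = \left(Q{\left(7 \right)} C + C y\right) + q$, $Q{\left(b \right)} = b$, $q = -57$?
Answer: $- \frac{1347}{2} \approx -673.5$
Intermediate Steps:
$W{\left(C,y \right)} = - \frac{57}{2} + \frac{7 C}{2} + \frac{C y}{2}$ ($W{\left(C,y \right)} = \frac{\left(7 C + C y\right) - 57}{2} = \frac{-57 + 7 C + C y}{2} = - \frac{57}{2} + \frac{7 C}{2} + \frac{C y}{2}$)
$-1605 + W{\left(-40,-55 \right)} = -1605 + \left(- \frac{57}{2} + \frac{7}{2} \left(-40\right) + \frac{1}{2} \left(-40\right) \left(-55\right)\right) = -1605 - - \frac{1863}{2} = -1605 + \frac{1863}{2} = - \frac{1347}{2}$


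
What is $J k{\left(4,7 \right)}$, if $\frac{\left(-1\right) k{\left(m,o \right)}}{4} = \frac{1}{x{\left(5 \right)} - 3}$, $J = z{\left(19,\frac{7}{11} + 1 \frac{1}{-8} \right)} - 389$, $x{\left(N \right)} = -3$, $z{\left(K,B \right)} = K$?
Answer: $- \frac{740}{3} \approx -246.67$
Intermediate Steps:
$J = -370$ ($J = 19 - 389 = -370$)
$k{\left(m,o \right)} = \frac{2}{3}$ ($k{\left(m,o \right)} = - \frac{4}{-3 - 3} = - \frac{4}{-6} = \left(-4\right) \left(- \frac{1}{6}\right) = \frac{2}{3}$)
$J k{\left(4,7 \right)} = \left(-370\right) \frac{2}{3} = - \frac{740}{3}$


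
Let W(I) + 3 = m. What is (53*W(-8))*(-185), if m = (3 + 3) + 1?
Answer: -39220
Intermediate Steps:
m = 7 (m = 6 + 1 = 7)
W(I) = 4 (W(I) = -3 + 7 = 4)
(53*W(-8))*(-185) = (53*4)*(-185) = 212*(-185) = -39220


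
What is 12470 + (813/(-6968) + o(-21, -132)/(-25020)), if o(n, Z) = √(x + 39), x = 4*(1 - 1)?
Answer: 86890147/6968 - √39/25020 ≈ 12470.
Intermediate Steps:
x = 0 (x = 4*0 = 0)
o(n, Z) = √39 (o(n, Z) = √(0 + 39) = √39)
12470 + (813/(-6968) + o(-21, -132)/(-25020)) = 12470 + (813/(-6968) + √39/(-25020)) = 12470 + (813*(-1/6968) + √39*(-1/25020)) = 12470 + (-813/6968 - √39/25020) = 86890147/6968 - √39/25020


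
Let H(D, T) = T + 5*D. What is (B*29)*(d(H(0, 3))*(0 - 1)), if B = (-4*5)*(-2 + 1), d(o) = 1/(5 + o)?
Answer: -145/2 ≈ -72.500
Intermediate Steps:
B = 20 (B = -20*(-1) = 20)
(B*29)*(d(H(0, 3))*(0 - 1)) = (20*29)*((0 - 1)/(5 + (3 + 5*0))) = 580*(-1/(5 + (3 + 0))) = 580*(-1/(5 + 3)) = 580*(-1/8) = 580*((⅛)*(-1)) = 580*(-⅛) = -145/2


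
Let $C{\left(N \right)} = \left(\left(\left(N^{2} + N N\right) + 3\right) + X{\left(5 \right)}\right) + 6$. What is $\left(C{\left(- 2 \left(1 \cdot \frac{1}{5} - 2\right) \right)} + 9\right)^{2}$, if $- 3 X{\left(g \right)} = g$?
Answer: $\frac{10042561}{5625} \approx 1785.3$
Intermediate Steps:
$X{\left(g \right)} = - \frac{g}{3}$
$C{\left(N \right)} = \frac{22}{3} + 2 N^{2}$ ($C{\left(N \right)} = \left(\left(\left(N^{2} + N N\right) + 3\right) - \frac{5}{3}\right) + 6 = \left(\left(\left(N^{2} + N^{2}\right) + 3\right) - \frac{5}{3}\right) + 6 = \left(\left(2 N^{2} + 3\right) - \frac{5}{3}\right) + 6 = \left(\left(3 + 2 N^{2}\right) - \frac{5}{3}\right) + 6 = \left(\frac{4}{3} + 2 N^{2}\right) + 6 = \frac{22}{3} + 2 N^{2}$)
$\left(C{\left(- 2 \left(1 \cdot \frac{1}{5} - 2\right) \right)} + 9\right)^{2} = \left(\left(\frac{22}{3} + 2 \left(- 2 \left(1 \cdot \frac{1}{5} - 2\right)\right)^{2}\right) + 9\right)^{2} = \left(\left(\frac{22}{3} + 2 \left(- 2 \left(\frac{1}{5} - 2\right)\right)^{2}\right) + 9\right)^{2} = \left(\left(\frac{22}{3} + 2 \left(\left(-2\right) \left(- \frac{9}{5}\right)\right)^{2}\right) + 9\right)^{2} = \left(\left(\frac{22}{3} + 2 \left(\frac{18}{5}\right)^{2}\right) + 9\right)^{2} = \left(\left(\frac{22}{3} + 2 \cdot \frac{324}{25}\right) + 9\right)^{2} = \left(\left(\frac{22}{3} + \frac{648}{25}\right) + 9\right)^{2} = \left(\frac{2494}{75} + 9\right)^{2} = \left(\frac{3169}{75}\right)^{2} = \frac{10042561}{5625}$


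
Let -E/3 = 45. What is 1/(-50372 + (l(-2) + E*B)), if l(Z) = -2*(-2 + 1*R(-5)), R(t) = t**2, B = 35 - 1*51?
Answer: -1/48258 ≈ -2.0722e-5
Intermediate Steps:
E = -135 (E = -3*45 = -135)
B = -16 (B = 35 - 51 = -16)
l(Z) = -46 (l(Z) = -2*(-2 + 1*(-5)**2) = -2*(-2 + 1*25) = -2*(-2 + 25) = -2*23 = -46)
1/(-50372 + (l(-2) + E*B)) = 1/(-50372 + (-46 - 135*(-16))) = 1/(-50372 + (-46 + 2160)) = 1/(-50372 + 2114) = 1/(-48258) = -1/48258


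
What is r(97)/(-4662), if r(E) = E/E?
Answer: -1/4662 ≈ -0.00021450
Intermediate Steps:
r(E) = 1
r(97)/(-4662) = 1/(-4662) = 1*(-1/4662) = -1/4662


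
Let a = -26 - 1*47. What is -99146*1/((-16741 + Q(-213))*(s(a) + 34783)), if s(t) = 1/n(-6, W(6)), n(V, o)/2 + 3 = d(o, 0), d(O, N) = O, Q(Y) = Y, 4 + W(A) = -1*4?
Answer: 1090606/6486812325 ≈ 0.00016813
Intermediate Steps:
W(A) = -8 (W(A) = -4 - 1*4 = -4 - 4 = -8)
a = -73 (a = -26 - 47 = -73)
n(V, o) = -6 + 2*o
s(t) = -1/22 (s(t) = 1/(-6 + 2*(-8)) = 1/(-6 - 16) = 1/(-22) = -1/22)
-99146*1/((-16741 + Q(-213))*(s(a) + 34783)) = -99146*1/((-16741 - 213)*(-1/22 + 34783)) = -99146/((-16954*765225/22)) = -99146/(-6486812325/11) = -99146*(-11/6486812325) = 1090606/6486812325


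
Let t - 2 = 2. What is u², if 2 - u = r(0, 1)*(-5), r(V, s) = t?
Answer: 484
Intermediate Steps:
t = 4 (t = 2 + 2 = 4)
r(V, s) = 4
u = 22 (u = 2 - 4*(-5) = 2 - 1*(-20) = 2 + 20 = 22)
u² = 22² = 484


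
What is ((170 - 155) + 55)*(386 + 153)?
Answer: 37730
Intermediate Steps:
((170 - 155) + 55)*(386 + 153) = (15 + 55)*539 = 70*539 = 37730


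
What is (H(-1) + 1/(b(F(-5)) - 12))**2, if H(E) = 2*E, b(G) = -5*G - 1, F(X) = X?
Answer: 529/144 ≈ 3.6736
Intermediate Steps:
b(G) = -1 - 5*G
(H(-1) + 1/(b(F(-5)) - 12))**2 = (2*(-1) + 1/((-1 - 5*(-5)) - 12))**2 = (-2 + 1/((-1 + 25) - 12))**2 = (-2 + 1/(24 - 12))**2 = (-2 + 1/12)**2 = (-23/12)**2 = 529/144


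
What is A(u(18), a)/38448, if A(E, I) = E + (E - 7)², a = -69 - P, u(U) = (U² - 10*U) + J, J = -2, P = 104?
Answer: 18367/38448 ≈ 0.47771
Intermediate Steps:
u(U) = -2 + U² - 10*U (u(U) = (U² - 10*U) - 2 = -2 + U² - 10*U)
a = -173 (a = -69 - 1*104 = -69 - 104 = -173)
A(E, I) = E + (-7 + E)²
A(u(18), a)/38448 = ((-2 + 18² - 10*18) + (-7 + (-2 + 18² - 10*18))²)/38448 = ((-2 + 324 - 180) + (-7 + (-2 + 324 - 180))²)*(1/38448) = (142 + (-7 + 142)²)*(1/38448) = (142 + 135²)*(1/38448) = (142 + 18225)*(1/38448) = 18367*(1/38448) = 18367/38448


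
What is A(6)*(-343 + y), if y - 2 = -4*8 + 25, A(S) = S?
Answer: -2088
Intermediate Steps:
y = -5 (y = 2 + (-4*8 + 25) = 2 + (-32 + 25) = 2 - 7 = -5)
A(6)*(-343 + y) = 6*(-343 - 5) = 6*(-348) = -2088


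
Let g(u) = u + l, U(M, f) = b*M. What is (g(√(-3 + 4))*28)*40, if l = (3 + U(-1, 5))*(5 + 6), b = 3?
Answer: 1120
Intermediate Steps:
U(M, f) = 3*M
l = 0 (l = (3 + 3*(-1))*(5 + 6) = (3 - 3)*11 = 0*11 = 0)
g(u) = u (g(u) = u + 0 = u)
(g(√(-3 + 4))*28)*40 = (√(-3 + 4)*28)*40 = (√1*28)*40 = (1*28)*40 = 28*40 = 1120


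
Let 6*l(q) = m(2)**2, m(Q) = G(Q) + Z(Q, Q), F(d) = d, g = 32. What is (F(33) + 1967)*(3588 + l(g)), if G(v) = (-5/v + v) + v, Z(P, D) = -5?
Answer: 21540250/3 ≈ 7.1801e+6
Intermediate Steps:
G(v) = -5/v + 2*v (G(v) = (v - 5/v) + v = -5/v + 2*v)
m(Q) = -5 - 5/Q + 2*Q (m(Q) = (-5/Q + 2*Q) - 5 = -5 - 5/Q + 2*Q)
l(q) = 49/24 (l(q) = (-5 - 5/2 + 2*2)**2/6 = (-5 - 5*1/2 + 4)**2/6 = (-5 - 5/2 + 4)**2/6 = (-7/2)**2/6 = (1/6)*(49/4) = 49/24)
(F(33) + 1967)*(3588 + l(g)) = (33 + 1967)*(3588 + 49/24) = 2000*(86161/24) = 21540250/3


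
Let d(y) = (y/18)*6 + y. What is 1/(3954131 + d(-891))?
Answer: 1/3952943 ≈ 2.5298e-7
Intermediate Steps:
d(y) = 4*y/3 (d(y) = (y*(1/18))*6 + y = (y/18)*6 + y = y/3 + y = 4*y/3)
1/(3954131 + d(-891)) = 1/(3954131 + (4/3)*(-891)) = 1/(3954131 - 1188) = 1/3952943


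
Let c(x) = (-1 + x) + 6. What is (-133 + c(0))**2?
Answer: 16384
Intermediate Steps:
c(x) = 5 + x
(-133 + c(0))**2 = (-133 + (5 + 0))**2 = (-133 + 5)**2 = (-128)**2 = 16384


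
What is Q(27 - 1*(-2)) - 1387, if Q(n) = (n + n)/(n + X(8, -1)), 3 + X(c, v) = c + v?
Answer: -45713/33 ≈ -1385.2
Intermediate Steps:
X(c, v) = -3 + c + v (X(c, v) = -3 + (c + v) = -3 + c + v)
Q(n) = 2*n/(4 + n) (Q(n) = (n + n)/(n + (-3 + 8 - 1)) = (2*n)/(n + 4) = (2*n)/(4 + n) = 2*n/(4 + n))
Q(27 - 1*(-2)) - 1387 = 2*(27 - 1*(-2))/(4 + (27 - 1*(-2))) - 1387 = 2*(27 + 2)/(4 + (27 + 2)) - 1387 = 2*29/(4 + 29) - 1387 = 2*29/33 - 1387 = 2*29*(1/33) - 1387 = 58/33 - 1387 = -45713/33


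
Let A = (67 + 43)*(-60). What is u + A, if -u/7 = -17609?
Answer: 116663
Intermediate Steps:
u = 123263 (u = -7*(-17609) = 123263)
A = -6600 (A = 110*(-60) = -6600)
u + A = 123263 - 6600 = 116663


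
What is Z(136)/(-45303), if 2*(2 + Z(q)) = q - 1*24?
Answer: -18/15101 ≈ -0.0011920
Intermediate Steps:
Z(q) = -14 + q/2 (Z(q) = -2 + (q - 1*24)/2 = -2 + (q - 24)/2 = -2 + (-24 + q)/2 = -2 + (-12 + q/2) = -14 + q/2)
Z(136)/(-45303) = (-14 + (½)*136)/(-45303) = (-14 + 68)*(-1/45303) = 54*(-1/45303) = -18/15101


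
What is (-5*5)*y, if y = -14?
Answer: 350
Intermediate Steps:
(-5*5)*y = -5*5*(-14) = -25*(-14) = 350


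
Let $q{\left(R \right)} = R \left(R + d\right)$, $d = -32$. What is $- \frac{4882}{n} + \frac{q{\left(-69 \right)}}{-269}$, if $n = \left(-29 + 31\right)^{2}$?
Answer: $- \frac{670567}{538} \approx -1246.4$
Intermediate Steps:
$q{\left(R \right)} = R \left(-32 + R\right)$ ($q{\left(R \right)} = R \left(R - 32\right) = R \left(-32 + R\right)$)
$n = 4$ ($n = 2^{2} = 4$)
$- \frac{4882}{n} + \frac{q{\left(-69 \right)}}{-269} = - \frac{4882}{4} + \frac{\left(-69\right) \left(-32 - 69\right)}{-269} = \left(-4882\right) \frac{1}{4} + \left(-69\right) \left(-101\right) \left(- \frac{1}{269}\right) = - \frac{2441}{2} + 6969 \left(- \frac{1}{269}\right) = - \frac{2441}{2} - \frac{6969}{269} = - \frac{670567}{538}$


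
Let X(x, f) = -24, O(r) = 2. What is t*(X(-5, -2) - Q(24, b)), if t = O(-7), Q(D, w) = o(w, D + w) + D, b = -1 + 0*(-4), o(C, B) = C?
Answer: -94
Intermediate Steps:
b = -1 (b = -1 + 0 = -1)
Q(D, w) = D + w (Q(D, w) = w + D = D + w)
t = 2
t*(X(-5, -2) - Q(24, b)) = 2*(-24 - (24 - 1)) = 2*(-24 - 1*23) = 2*(-24 - 23) = 2*(-47) = -94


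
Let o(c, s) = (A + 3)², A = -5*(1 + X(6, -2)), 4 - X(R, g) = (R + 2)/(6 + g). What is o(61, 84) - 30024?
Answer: -29880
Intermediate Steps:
X(R, g) = 4 - (2 + R)/(6 + g) (X(R, g) = 4 - (R + 2)/(6 + g) = 4 - (2 + R)/(6 + g))
A = -15 (A = -5*(1 + (22 - 1*6 + 4*(-2))/(6 - 2)) = -5*(1 + (22 - 6 - 8)/4) = -5*(1 + (¼)*8) = -5*(1 + 2) = -5*3 = -15)
o(c, s) = 144 (o(c, s) = (-15 + 3)² = (-12)² = 144)
o(61, 84) - 30024 = 144 - 30024 = -29880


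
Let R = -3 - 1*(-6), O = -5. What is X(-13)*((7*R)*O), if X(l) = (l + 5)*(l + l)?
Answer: -21840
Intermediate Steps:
X(l) = 2*l*(5 + l) (X(l) = (5 + l)*(2*l) = 2*l*(5 + l))
R = 3 (R = -3 + 6 = 3)
X(-13)*((7*R)*O) = (2*(-13)*(5 - 13))*((7*3)*(-5)) = (2*(-13)*(-8))*(21*(-5)) = 208*(-105) = -21840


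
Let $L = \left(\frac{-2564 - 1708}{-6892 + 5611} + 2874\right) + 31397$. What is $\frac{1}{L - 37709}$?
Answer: $- \frac{427}{1466602} \approx -0.00029115$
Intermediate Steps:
$L = \frac{14635141}{427}$ ($L = \left(- \frac{4272}{-1281} + 2874\right) + 31397 = \left(\left(-4272\right) \left(- \frac{1}{1281}\right) + 2874\right) + 31397 = \left(\frac{1424}{427} + 2874\right) + 31397 = \frac{1228622}{427} + 31397 = \frac{14635141}{427} \approx 34274.0$)
$\frac{1}{L - 37709} = \frac{1}{\frac{14635141}{427} - 37709} = \frac{1}{- \frac{1466602}{427}} = - \frac{427}{1466602}$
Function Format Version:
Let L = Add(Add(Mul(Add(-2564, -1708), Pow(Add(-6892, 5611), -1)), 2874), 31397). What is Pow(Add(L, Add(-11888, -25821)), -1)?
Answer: Rational(-427, 1466602) ≈ -0.00029115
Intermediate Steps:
L = Rational(14635141, 427) (L = Add(Add(Mul(-4272, Pow(-1281, -1)), 2874), 31397) = Add(Add(Mul(-4272, Rational(-1, 1281)), 2874), 31397) = Add(Add(Rational(1424, 427), 2874), 31397) = Add(Rational(1228622, 427), 31397) = Rational(14635141, 427) ≈ 34274.)
Pow(Add(L, Add(-11888, -25821)), -1) = Pow(Add(Rational(14635141, 427), Add(-11888, -25821)), -1) = Pow(Add(Rational(14635141, 427), -37709), -1) = Pow(Rational(-1466602, 427), -1) = Rational(-427, 1466602)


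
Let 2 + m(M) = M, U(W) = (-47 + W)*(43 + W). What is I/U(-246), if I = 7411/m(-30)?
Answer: -7411/1903328 ≈ -0.0038937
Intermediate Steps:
m(M) = -2 + M
I = -7411/32 (I = 7411/(-2 - 30) = 7411/(-32) = 7411*(-1/32) = -7411/32 ≈ -231.59)
I/U(-246) = -7411/(32*(-2021 + (-246)² - 4*(-246))) = -7411/(32*(-2021 + 60516 + 984)) = -7411/32/59479 = -7411/32*1/59479 = -7411/1903328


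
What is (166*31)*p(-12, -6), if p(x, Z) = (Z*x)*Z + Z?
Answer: -2253948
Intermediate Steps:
p(x, Z) = Z + x*Z² (p(x, Z) = x*Z² + Z = Z + x*Z²)
(166*31)*p(-12, -6) = (166*31)*(-6*(1 - 6*(-12))) = 5146*(-6*(1 + 72)) = 5146*(-6*73) = 5146*(-438) = -2253948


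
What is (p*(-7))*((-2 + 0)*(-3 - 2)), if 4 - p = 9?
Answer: 350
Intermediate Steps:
p = -5 (p = 4 - 1*9 = 4 - 9 = -5)
(p*(-7))*((-2 + 0)*(-3 - 2)) = (-5*(-7))*((-2 + 0)*(-3 - 2)) = 35*(-2*(-5)) = 35*10 = 350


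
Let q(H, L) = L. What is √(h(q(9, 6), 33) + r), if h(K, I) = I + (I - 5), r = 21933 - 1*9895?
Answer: √12099 ≈ 110.00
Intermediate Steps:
r = 12038 (r = 21933 - 9895 = 12038)
h(K, I) = -5 + 2*I (h(K, I) = I + (-5 + I) = -5 + 2*I)
√(h(q(9, 6), 33) + r) = √((-5 + 2*33) + 12038) = √((-5 + 66) + 12038) = √(61 + 12038) = √12099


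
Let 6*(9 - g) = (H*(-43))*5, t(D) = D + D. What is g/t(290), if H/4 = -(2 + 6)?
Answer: -3413/1740 ≈ -1.9615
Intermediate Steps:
t(D) = 2*D
H = -32 (H = 4*(-(2 + 6)) = 4*(-1*8) = 4*(-8) = -32)
g = -3413/3 (g = 9 - (-32*(-43))*5/6 = 9 - 688*5/3 = 9 - ⅙*6880 = 9 - 3440/3 = -3413/3 ≈ -1137.7)
g/t(290) = -3413/(3*(2*290)) = -3413/3/580 = -3413/3*1/580 = -3413/1740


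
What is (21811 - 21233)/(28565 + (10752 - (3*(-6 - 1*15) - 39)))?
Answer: 578/39419 ≈ 0.014663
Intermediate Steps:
(21811 - 21233)/(28565 + (10752 - (3*(-6 - 1*15) - 39))) = 578/(28565 + (10752 - (3*(-6 - 15) - 39))) = 578/(28565 + (10752 - (3*(-21) - 39))) = 578/(28565 + (10752 - (-63 - 39))) = 578/(28565 + (10752 - 1*(-102))) = 578/(28565 + (10752 + 102)) = 578/(28565 + 10854) = 578/39419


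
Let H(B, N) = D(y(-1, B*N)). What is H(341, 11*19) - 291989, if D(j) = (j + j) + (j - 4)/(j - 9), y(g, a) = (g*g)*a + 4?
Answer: -10649834683/71264 ≈ -1.4944e+5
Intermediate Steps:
y(g, a) = 4 + a*g² (y(g, a) = g²*a + 4 = a*g² + 4 = 4 + a*g²)
D(j) = 2*j + (-4 + j)/(-9 + j)
H(B, N) = (-72 + 2*(4 + B*N)² - 17*B*N)/(-5 + B*N) (H(B, N) = (-4 - 17*(4 + (B*N)*(-1)²) + 2*(4 + (B*N)*(-1)²)²)/(-9 + (4 + (B*N)*(-1)²)) = (-4 - 17*(4 + (B*N)*1) + 2*(4 + (B*N)*1)²)/(-9 + (4 + (B*N)*1)) = (-4 - 17*(4 + B*N) + 2*(4 + B*N)²)/(-9 + (4 + B*N)) = (-4 + (-68 - 17*B*N) + 2*(4 + B*N)²)/(-5 + B*N) = (-72 + 2*(4 + B*N)² - 17*B*N)/(-5 + B*N))
H(341, 11*19) - 291989 = (-40 - 1*341*11*19 + 2*341²*(11*19)²)/(-5 + 341*(11*19)) - 291989 = (-40 - 1*341*209 + 2*116281*209²)/(-5 + 341*209) - 291989 = (-40 - 71269 + 2*116281*43681)/(-5 + 71269) - 291989 = (-40 - 71269 + 10158540722)/71264 - 291989 = (1/71264)*10158469413 - 291989 = 10158469413/71264 - 291989 = -10649834683/71264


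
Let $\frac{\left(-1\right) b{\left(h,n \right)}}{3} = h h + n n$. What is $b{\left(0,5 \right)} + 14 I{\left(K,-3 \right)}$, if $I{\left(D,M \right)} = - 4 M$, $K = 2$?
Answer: $93$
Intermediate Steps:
$b{\left(h,n \right)} = - 3 h^{2} - 3 n^{2}$ ($b{\left(h,n \right)} = - 3 \left(h h + n n\right) = - 3 \left(h^{2} + n^{2}\right) = - 3 h^{2} - 3 n^{2}$)
$b{\left(0,5 \right)} + 14 I{\left(K,-3 \right)} = \left(- 3 \cdot 0^{2} - 3 \cdot 5^{2}\right) + 14 \left(\left(-4\right) \left(-3\right)\right) = \left(\left(-3\right) 0 - 75\right) + 14 \cdot 12 = \left(0 - 75\right) + 168 = -75 + 168 = 93$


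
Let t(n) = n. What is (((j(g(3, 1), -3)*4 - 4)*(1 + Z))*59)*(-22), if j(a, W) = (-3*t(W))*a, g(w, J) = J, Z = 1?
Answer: -83072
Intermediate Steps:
j(a, W) = -3*W*a (j(a, W) = (-3*W)*a = -3*W*a)
(((j(g(3, 1), -3)*4 - 4)*(1 + Z))*59)*(-22) = (((-3*(-3)*1*4 - 4)*(1 + 1))*59)*(-22) = (((9*4 - 4)*2)*59)*(-22) = (((36 - 4)*2)*59)*(-22) = ((32*2)*59)*(-22) = (64*59)*(-22) = 3776*(-22) = -83072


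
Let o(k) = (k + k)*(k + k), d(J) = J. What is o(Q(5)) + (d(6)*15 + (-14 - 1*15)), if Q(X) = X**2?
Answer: 2561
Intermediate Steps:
o(k) = 4*k**2 (o(k) = (2*k)*(2*k) = 4*k**2)
o(Q(5)) + (d(6)*15 + (-14 - 1*15)) = 4*(5**2)**2 + (6*15 + (-14 - 1*15)) = 4*25**2 + (90 + (-14 - 15)) = 4*625 + (90 - 29) = 2500 + 61 = 2561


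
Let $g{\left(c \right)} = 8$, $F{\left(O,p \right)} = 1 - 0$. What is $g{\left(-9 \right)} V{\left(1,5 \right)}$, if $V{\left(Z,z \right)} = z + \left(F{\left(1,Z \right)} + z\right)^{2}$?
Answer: $328$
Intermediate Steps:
$F{\left(O,p \right)} = 1$ ($F{\left(O,p \right)} = 1 + 0 = 1$)
$V{\left(Z,z \right)} = z + \left(1 + z\right)^{2}$
$g{\left(-9 \right)} V{\left(1,5 \right)} = 8 \left(5 + \left(1 + 5\right)^{2}\right) = 8 \left(5 + 6^{2}\right) = 8 \left(5 + 36\right) = 8 \cdot 41 = 328$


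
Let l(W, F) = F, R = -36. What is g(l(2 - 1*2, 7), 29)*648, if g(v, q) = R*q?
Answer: -676512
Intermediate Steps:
g(v, q) = -36*q
g(l(2 - 1*2, 7), 29)*648 = -36*29*648 = -1044*648 = -676512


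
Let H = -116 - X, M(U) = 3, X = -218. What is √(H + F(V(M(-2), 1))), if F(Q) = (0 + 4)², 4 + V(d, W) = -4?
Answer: √118 ≈ 10.863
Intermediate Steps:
V(d, W) = -8 (V(d, W) = -4 - 4 = -8)
H = 102 (H = -116 - 1*(-218) = -116 + 218 = 102)
F(Q) = 16 (F(Q) = 4² = 16)
√(H + F(V(M(-2), 1))) = √(102 + 16) = √118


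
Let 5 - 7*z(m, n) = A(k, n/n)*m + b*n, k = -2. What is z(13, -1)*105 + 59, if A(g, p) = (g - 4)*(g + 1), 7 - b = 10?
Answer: -1081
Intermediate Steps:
b = -3 (b = 7 - 1*10 = 7 - 10 = -3)
A(g, p) = (1 + g)*(-4 + g) (A(g, p) = (-4 + g)*(1 + g) = (1 + g)*(-4 + g))
z(m, n) = 5/7 - 6*m/7 + 3*n/7 (z(m, n) = 5/7 - ((-4 + (-2)² - 3*(-2))*m - 3*n)/7 = 5/7 - ((-4 + 4 + 6)*m - 3*n)/7 = 5/7 - (6*m - 3*n)/7 = 5/7 - (-3*n + 6*m)/7 = 5/7 + (-6*m/7 + 3*n/7) = 5/7 - 6*m/7 + 3*n/7)
z(13, -1)*105 + 59 = (5/7 - 6/7*13 + (3/7)*(-1))*105 + 59 = (5/7 - 78/7 - 3/7)*105 + 59 = -76/7*105 + 59 = -1140 + 59 = -1081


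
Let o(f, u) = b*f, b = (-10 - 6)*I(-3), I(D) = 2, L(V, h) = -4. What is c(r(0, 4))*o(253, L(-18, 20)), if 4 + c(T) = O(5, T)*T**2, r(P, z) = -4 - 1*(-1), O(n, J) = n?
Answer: -331936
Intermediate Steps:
r(P, z) = -3 (r(P, z) = -4 + 1 = -3)
b = -32 (b = (-10 - 6)*2 = -16*2 = -32)
c(T) = -4 + 5*T**2
o(f, u) = -32*f
c(r(0, 4))*o(253, L(-18, 20)) = (-4 + 5*(-3)**2)*(-32*253) = (-4 + 5*9)*(-8096) = (-4 + 45)*(-8096) = 41*(-8096) = -331936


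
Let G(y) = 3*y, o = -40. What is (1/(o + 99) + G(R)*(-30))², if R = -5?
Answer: 704955601/3481 ≈ 2.0252e+5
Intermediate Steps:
(1/(o + 99) + G(R)*(-30))² = (1/(-40 + 99) + (3*(-5))*(-30))² = (1/59 - 15*(-30))² = (1/59 + 450)² = (26551/59)² = 704955601/3481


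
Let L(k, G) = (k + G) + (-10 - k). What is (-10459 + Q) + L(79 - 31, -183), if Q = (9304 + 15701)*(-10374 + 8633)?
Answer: -43544357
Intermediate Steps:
Q = -43533705 (Q = 25005*(-1741) = -43533705)
L(k, G) = -10 + G (L(k, G) = (G + k) + (-10 - k) = -10 + G)
(-10459 + Q) + L(79 - 31, -183) = (-10459 - 43533705) + (-10 - 183) = -43544164 - 193 = -43544357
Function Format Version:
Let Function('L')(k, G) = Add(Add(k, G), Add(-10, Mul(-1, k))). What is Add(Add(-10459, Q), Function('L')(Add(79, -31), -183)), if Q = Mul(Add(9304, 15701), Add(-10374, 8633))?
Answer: -43544357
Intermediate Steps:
Q = -43533705 (Q = Mul(25005, -1741) = -43533705)
Function('L')(k, G) = Add(-10, G) (Function('L')(k, G) = Add(Add(G, k), Add(-10, Mul(-1, k))) = Add(-10, G))
Add(Add(-10459, Q), Function('L')(Add(79, -31), -183)) = Add(Add(-10459, -43533705), Add(-10, -183)) = Add(-43544164, -193) = -43544357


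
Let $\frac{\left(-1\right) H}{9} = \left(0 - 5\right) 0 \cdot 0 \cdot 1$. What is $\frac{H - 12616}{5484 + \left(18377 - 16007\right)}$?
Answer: $- \frac{6308}{3927} \approx -1.6063$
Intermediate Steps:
$H = 0$ ($H = - 9 \left(0 - 5\right) 0 \cdot 0 \cdot 1 = - 9 \left(-5\right) 0 \cdot 0 \cdot 1 = - 9 \cdot 0 \cdot 0 \cdot 1 = - 9 \cdot 0 \cdot 1 = \left(-9\right) 0 = 0$)
$\frac{H - 12616}{5484 + \left(18377 - 16007\right)} = \frac{0 - 12616}{5484 + \left(18377 - 16007\right)} = - \frac{12616}{5484 + 2370} = - \frac{12616}{7854} = \left(-12616\right) \frac{1}{7854} = - \frac{6308}{3927}$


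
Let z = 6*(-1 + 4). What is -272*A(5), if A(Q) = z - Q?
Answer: -3536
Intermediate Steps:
z = 18 (z = 6*3 = 18)
A(Q) = 18 - Q
-272*A(5) = -272*(18 - 1*5) = -272*(18 - 5) = -272*13 = -3536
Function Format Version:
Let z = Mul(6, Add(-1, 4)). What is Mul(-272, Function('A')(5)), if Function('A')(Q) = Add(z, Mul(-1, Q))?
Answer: -3536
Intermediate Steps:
z = 18 (z = Mul(6, 3) = 18)
Function('A')(Q) = Add(18, Mul(-1, Q))
Mul(-272, Function('A')(5)) = Mul(-272, Add(18, Mul(-1, 5))) = Mul(-272, Add(18, -5)) = Mul(-272, 13) = -3536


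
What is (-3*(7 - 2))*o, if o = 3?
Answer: -45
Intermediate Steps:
(-3*(7 - 2))*o = -3*(7 - 2)*3 = -3*5*3 = -15*3 = -45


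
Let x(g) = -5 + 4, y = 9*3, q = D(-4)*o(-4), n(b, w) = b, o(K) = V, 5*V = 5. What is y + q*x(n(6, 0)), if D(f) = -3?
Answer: 30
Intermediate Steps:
V = 1 (V = (⅕)*5 = 1)
o(K) = 1
q = -3 (q = -3*1 = -3)
y = 27
x(g) = -1
y + q*x(n(6, 0)) = 27 - 3*(-1) = 27 + 3 = 30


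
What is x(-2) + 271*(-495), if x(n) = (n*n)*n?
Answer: -134153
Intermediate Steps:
x(n) = n**3 (x(n) = n**2*n = n**3)
x(-2) + 271*(-495) = (-2)**3 + 271*(-495) = -8 - 134145 = -134153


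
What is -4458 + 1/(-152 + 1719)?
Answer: -6985685/1567 ≈ -4458.0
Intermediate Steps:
-4458 + 1/(-152 + 1719) = -4458 + 1/1567 = -6985685/1567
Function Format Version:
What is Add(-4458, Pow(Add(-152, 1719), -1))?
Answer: Rational(-6985685, 1567) ≈ -4458.0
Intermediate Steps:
Add(-4458, Pow(Add(-152, 1719), -1)) = Add(-4458, Pow(1567, -1)) = Add(-4458, Rational(1, 1567)) = Rational(-6985685, 1567)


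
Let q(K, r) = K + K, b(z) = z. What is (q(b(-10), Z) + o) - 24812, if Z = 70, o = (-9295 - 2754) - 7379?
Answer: -44260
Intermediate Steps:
o = -19428 (o = -12049 - 7379 = -19428)
q(K, r) = 2*K
(q(b(-10), Z) + o) - 24812 = (2*(-10) - 19428) - 24812 = (-20 - 19428) - 24812 = -19448 - 24812 = -44260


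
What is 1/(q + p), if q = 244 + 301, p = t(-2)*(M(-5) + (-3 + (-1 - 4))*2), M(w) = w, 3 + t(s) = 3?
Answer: 1/545 ≈ 0.0018349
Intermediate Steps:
t(s) = 0 (t(s) = -3 + 3 = 0)
p = 0 (p = 0*(-5 + (-3 + (-1 - 4))*2) = 0*(-5 + (-3 - 5)*2) = 0*(-5 - 8*2) = 0*(-5 - 16) = 0*(-21) = 0)
q = 545
1/(q + p) = 1/(545 + 0) = 1/545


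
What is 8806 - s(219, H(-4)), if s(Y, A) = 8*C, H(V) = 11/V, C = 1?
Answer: 8798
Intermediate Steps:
s(Y, A) = 8 (s(Y, A) = 8*1 = 8)
8806 - s(219, H(-4)) = 8806 - 1*8 = 8806 - 8 = 8798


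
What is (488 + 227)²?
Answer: 511225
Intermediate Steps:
(488 + 227)² = 715² = 511225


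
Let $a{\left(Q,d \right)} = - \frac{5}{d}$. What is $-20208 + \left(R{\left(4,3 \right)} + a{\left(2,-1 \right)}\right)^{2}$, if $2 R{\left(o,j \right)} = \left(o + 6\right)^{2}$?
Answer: $-17183$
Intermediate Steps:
$R{\left(o,j \right)} = \frac{\left(6 + o\right)^{2}}{2}$ ($R{\left(o,j \right)} = \frac{\left(o + 6\right)^{2}}{2} = \frac{\left(6 + o\right)^{2}}{2}$)
$-20208 + \left(R{\left(4,3 \right)} + a{\left(2,-1 \right)}\right)^{2} = -20208 + \left(\frac{\left(6 + 4\right)^{2}}{2} - \frac{5}{-1}\right)^{2} = -20208 + \left(\frac{10^{2}}{2} - -5\right)^{2} = -20208 + \left(\frac{1}{2} \cdot 100 + 5\right)^{2} = -20208 + \left(50 + 5\right)^{2} = -20208 + 55^{2} = -20208 + 3025 = -17183$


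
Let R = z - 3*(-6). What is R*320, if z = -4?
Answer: 4480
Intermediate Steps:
R = 14 (R = -4 - 3*(-6) = -4 + 18 = 14)
R*320 = 14*320 = 4480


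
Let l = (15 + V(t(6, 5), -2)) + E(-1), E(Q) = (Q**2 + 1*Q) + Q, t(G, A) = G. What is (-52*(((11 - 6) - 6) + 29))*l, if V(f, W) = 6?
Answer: -29120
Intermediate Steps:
E(Q) = Q**2 + 2*Q (E(Q) = (Q**2 + Q) + Q = (Q + Q**2) + Q = Q**2 + 2*Q)
l = 20 (l = (15 + 6) - (2 - 1) = 21 - 1*1 = 21 - 1 = 20)
(-52*(((11 - 6) - 6) + 29))*l = -52*(((11 - 6) - 6) + 29)*20 = -52*((5 - 6) + 29)*20 = -52*(-1 + 29)*20 = -52*28*20 = -1456*20 = -29120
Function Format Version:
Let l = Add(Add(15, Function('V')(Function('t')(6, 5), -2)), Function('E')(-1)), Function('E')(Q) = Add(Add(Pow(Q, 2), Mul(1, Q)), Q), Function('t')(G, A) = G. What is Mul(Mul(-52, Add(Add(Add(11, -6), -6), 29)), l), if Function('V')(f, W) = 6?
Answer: -29120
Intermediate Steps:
Function('E')(Q) = Add(Pow(Q, 2), Mul(2, Q)) (Function('E')(Q) = Add(Add(Pow(Q, 2), Q), Q) = Add(Add(Q, Pow(Q, 2)), Q) = Add(Pow(Q, 2), Mul(2, Q)))
l = 20 (l = Add(Add(15, 6), Mul(-1, Add(2, -1))) = Add(21, Mul(-1, 1)) = Add(21, -1) = 20)
Mul(Mul(-52, Add(Add(Add(11, -6), -6), 29)), l) = Mul(Mul(-52, Add(Add(Add(11, -6), -6), 29)), 20) = Mul(Mul(-52, Add(Add(5, -6), 29)), 20) = Mul(Mul(-52, Add(-1, 29)), 20) = Mul(Mul(-52, 28), 20) = Mul(-1456, 20) = -29120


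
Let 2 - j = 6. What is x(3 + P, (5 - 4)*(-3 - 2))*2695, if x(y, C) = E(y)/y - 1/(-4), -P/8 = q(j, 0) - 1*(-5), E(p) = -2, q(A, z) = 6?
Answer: 50127/68 ≈ 737.16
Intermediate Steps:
j = -4 (j = 2 - 1*6 = 2 - 6 = -4)
P = -88 (P = -8*(6 - 1*(-5)) = -8*(6 + 5) = -8*11 = -88)
x(y, C) = ¼ - 2/y (x(y, C) = -2/y - 1/(-4) = -2/y - 1*(-¼) = -2/y + ¼ = ¼ - 2/y)
x(3 + P, (5 - 4)*(-3 - 2))*2695 = ((-8 + (3 - 88))/(4*(3 - 88)))*2695 = ((¼)*(-8 - 85)/(-85))*2695 = ((¼)*(-1/85)*(-93))*2695 = (93/340)*2695 = 50127/68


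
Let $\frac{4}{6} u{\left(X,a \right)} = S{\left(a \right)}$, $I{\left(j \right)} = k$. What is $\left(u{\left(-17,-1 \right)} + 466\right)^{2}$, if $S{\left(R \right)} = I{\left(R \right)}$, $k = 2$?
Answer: $219961$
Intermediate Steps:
$I{\left(j \right)} = 2$
$S{\left(R \right)} = 2$
$u{\left(X,a \right)} = 3$ ($u{\left(X,a \right)} = \frac{3}{2} \cdot 2 = 3$)
$\left(u{\left(-17,-1 \right)} + 466\right)^{2} = \left(3 + 466\right)^{2} = 469^{2} = 219961$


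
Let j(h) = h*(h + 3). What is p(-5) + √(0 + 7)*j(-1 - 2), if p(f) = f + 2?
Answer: -3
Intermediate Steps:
p(f) = 2 + f
j(h) = h*(3 + h)
p(-5) + √(0 + 7)*j(-1 - 2) = (2 - 5) + √(0 + 7)*((-1 - 2)*(3 + (-1 - 2))) = -3 + √7*(-3*(3 - 3)) = -3 + √7*(-3*0) = -3 + √7*0 = -3 + 0 = -3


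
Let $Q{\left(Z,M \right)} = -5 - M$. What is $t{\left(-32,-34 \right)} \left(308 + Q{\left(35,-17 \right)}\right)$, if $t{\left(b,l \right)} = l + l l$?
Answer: $359040$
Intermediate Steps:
$t{\left(b,l \right)} = l + l^{2}$
$t{\left(-32,-34 \right)} \left(308 + Q{\left(35,-17 \right)}\right) = - 34 \left(1 - 34\right) \left(308 - -12\right) = \left(-34\right) \left(-33\right) \left(308 + \left(-5 + 17\right)\right) = 1122 \left(308 + 12\right) = 1122 \cdot 320 = 359040$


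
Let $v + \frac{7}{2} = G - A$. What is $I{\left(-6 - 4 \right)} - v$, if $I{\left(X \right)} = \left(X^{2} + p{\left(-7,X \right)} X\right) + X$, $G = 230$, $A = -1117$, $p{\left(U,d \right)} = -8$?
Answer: $- \frac{2347}{2} \approx -1173.5$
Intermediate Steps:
$v = \frac{2687}{2}$ ($v = - \frac{7}{2} + \left(230 - -1117\right) = - \frac{7}{2} + \left(230 + 1117\right) = - \frac{7}{2} + 1347 = \frac{2687}{2} \approx 1343.5$)
$I{\left(X \right)} = X^{2} - 7 X$ ($I{\left(X \right)} = \left(X^{2} - 8 X\right) + X = X^{2} - 7 X$)
$I{\left(-6 - 4 \right)} - v = \left(-6 - 4\right) \left(-7 - 10\right) - \frac{2687}{2} = - 10 \left(-7 - 10\right) - \frac{2687}{2} = \left(-10\right) \left(-17\right) - \frac{2687}{2} = 170 - \frac{2687}{2} = - \frac{2347}{2}$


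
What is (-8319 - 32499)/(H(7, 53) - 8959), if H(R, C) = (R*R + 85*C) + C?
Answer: 20409/2176 ≈ 9.3791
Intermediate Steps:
H(R, C) = R² + 86*C (H(R, C) = (R² + 85*C) + C = R² + 86*C)
(-8319 - 32499)/(H(7, 53) - 8959) = (-8319 - 32499)/((7² + 86*53) - 8959) = -40818/((49 + 4558) - 8959) = -40818/(4607 - 8959) = -40818/(-4352) = -40818*(-1/4352) = 20409/2176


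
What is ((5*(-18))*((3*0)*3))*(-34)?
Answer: 0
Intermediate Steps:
((5*(-18))*((3*0)*3))*(-34) = -0*3*(-34) = -90*0*(-34) = 0*(-34) = 0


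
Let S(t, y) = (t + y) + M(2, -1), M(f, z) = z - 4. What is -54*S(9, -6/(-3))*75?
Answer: -24300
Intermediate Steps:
M(f, z) = -4 + z
S(t, y) = -5 + t + y (S(t, y) = (t + y) + (-4 - 1) = (t + y) - 5 = -5 + t + y)
-54*S(9, -6/(-3))*75 = -54*(-5 + 9 - 6/(-3))*75 = -54*(-5 + 9 - 6*(-1/3))*75 = -54*(-5 + 9 + 2)*75 = -54*6*75 = -324*75 = -24300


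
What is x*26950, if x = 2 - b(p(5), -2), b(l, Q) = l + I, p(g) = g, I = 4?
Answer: -188650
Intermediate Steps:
b(l, Q) = 4 + l (b(l, Q) = l + 4 = 4 + l)
x = -7 (x = 2 - (4 + 5) = 2 - 1*9 = 2 - 9 = -7)
x*26950 = -7*26950 = -188650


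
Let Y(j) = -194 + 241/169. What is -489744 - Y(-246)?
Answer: -82734191/169 ≈ -4.8955e+5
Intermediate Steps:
Y(j) = -32545/169 (Y(j) = -194 + 241*(1/169) = -194 + 241/169 = -32545/169)
-489744 - Y(-246) = -489744 - 1*(-32545/169) = -489744 + 32545/169 = -82734191/169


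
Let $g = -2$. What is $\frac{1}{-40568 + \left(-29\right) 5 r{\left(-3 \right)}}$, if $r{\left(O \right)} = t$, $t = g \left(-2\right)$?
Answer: $- \frac{1}{41148} \approx -2.4303 \cdot 10^{-5}$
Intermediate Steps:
$t = 4$ ($t = \left(-2\right) \left(-2\right) = 4$)
$r{\left(O \right)} = 4$
$\frac{1}{-40568 + \left(-29\right) 5 r{\left(-3 \right)}} = \frac{1}{-40568 + \left(-29\right) 5 \cdot 4} = \frac{1}{-40568 - 580} = \frac{1}{-41148} = - \frac{1}{41148}$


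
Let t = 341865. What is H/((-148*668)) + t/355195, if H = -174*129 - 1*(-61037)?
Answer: 108598979/189816208 ≈ 0.57213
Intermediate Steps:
H = 38591 (H = -22446 + 61037 = 38591)
H/((-148*668)) + t/355195 = 38591/((-148*668)) + 341865/355195 = 38591/(-98864) + 341865*(1/355195) = 38591*(-1/98864) + 68373/71039 = -1043/2672 + 68373/71039 = 108598979/189816208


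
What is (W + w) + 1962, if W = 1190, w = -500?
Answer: 2652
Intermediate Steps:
(W + w) + 1962 = (1190 - 500) + 1962 = 690 + 1962 = 2652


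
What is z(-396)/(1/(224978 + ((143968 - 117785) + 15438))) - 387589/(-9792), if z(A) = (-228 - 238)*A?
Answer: 481738131510277/9792 ≈ 4.9197e+10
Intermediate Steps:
z(A) = -466*A
z(-396)/(1/(224978 + ((143968 - 117785) + 15438))) - 387589/(-9792) = (-466*(-396))/(1/(224978 + ((143968 - 117785) + 15438))) - 387589/(-9792) = 184536/(1/(224978 + (26183 + 15438))) - 387589*(-1/9792) = 184536/(1/(224978 + 41621)) + 387589/9792 = 184536/(1/266599) + 387589/9792 = 184536*266599 + 387589/9792 = 49197113064 + 387589/9792 = 481738131510277/9792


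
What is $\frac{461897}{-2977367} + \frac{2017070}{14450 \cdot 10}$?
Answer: $\frac{593881353819}{43022953150} \approx 13.804$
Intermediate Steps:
$\frac{461897}{-2977367} + \frac{2017070}{14450 \cdot 10} = 461897 \left(- \frac{1}{2977367}\right) + \frac{2017070}{144500} = - \frac{461897}{2977367} + 2017070 \cdot \frac{1}{144500} = - \frac{461897}{2977367} + \frac{201707}{14450} = \frac{593881353819}{43022953150}$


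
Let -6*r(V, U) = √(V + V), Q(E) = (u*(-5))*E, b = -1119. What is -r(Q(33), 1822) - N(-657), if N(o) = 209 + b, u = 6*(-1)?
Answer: 910 + √55 ≈ 917.42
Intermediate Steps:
u = -6
Q(E) = 30*E (Q(E) = (-6*(-5))*E = 30*E)
N(o) = -910 (N(o) = 209 - 1119 = -910)
r(V, U) = -√2*√V/6 (r(V, U) = -√(V + V)/6 = -√2*√V/6)
-r(Q(33), 1822) - N(-657) = -(-1)*√2*√(30*33)/6 - 1*(-910) = -(-1)*√2*√990/6 + 910 = -(-1)*√2*3*√110/6 + 910 = -(-1)*√55 + 910 = √55 + 910 = 910 + √55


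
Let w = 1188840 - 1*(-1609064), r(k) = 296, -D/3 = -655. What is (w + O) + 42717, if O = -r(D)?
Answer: 2840325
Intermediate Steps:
D = 1965 (D = -3*(-655) = 1965)
O = -296 (O = -1*296 = -296)
w = 2797904 (w = 1188840 + 1609064 = 2797904)
(w + O) + 42717 = (2797904 - 296) + 42717 = 2797608 + 42717 = 2840325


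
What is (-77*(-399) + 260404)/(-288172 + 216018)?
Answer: -291127/72154 ≈ -4.0348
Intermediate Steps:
(-77*(-399) + 260404)/(-288172 + 216018) = (30723 + 260404)/(-72154) = 291127*(-1/72154) = -291127/72154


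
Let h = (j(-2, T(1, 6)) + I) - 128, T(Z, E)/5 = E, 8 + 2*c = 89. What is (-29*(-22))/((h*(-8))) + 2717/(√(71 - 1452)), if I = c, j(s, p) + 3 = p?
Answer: 29/22 - 2717*I*√1381/1381 ≈ 1.3182 - 73.113*I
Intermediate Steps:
c = 81/2 (c = -4 + (½)*89 = -4 + 89/2 = 81/2 ≈ 40.500)
T(Z, E) = 5*E
j(s, p) = -3 + p
I = 81/2 ≈ 40.500
h = -121/2 (h = ((-3 + 5*6) + 81/2) - 128 = ((-3 + 30) + 81/2) - 128 = (27 + 81/2) - 128 = 135/2 - 128 = -121/2 ≈ -60.500)
(-29*(-22))/((h*(-8))) + 2717/(√(71 - 1452)) = (-29*(-22))/((-121/2*(-8))) + 2717/(√(71 - 1452)) = 638/484 + 2717/(√(-1381)) = 638*(1/484) + 2717/((I*√1381)) = 29/22 + 2717*(-I*√1381/1381) = 29/22 - 2717*I*√1381/1381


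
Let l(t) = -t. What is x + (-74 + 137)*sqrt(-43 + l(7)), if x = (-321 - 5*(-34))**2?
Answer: 22801 + 315*I*sqrt(2) ≈ 22801.0 + 445.48*I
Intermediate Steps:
x = 22801 (x = (-321 + 170)**2 = (-151)**2 = 22801)
x + (-74 + 137)*sqrt(-43 + l(7)) = 22801 + (-74 + 137)*sqrt(-43 - 1*7) = 22801 + 63*sqrt(-43 - 7) = 22801 + 63*sqrt(-50) = 22801 + 63*(5*I*sqrt(2)) = 22801 + 315*I*sqrt(2)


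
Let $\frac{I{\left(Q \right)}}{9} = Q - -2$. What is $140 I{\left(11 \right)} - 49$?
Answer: $16331$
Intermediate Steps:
$I{\left(Q \right)} = 18 + 9 Q$ ($I{\left(Q \right)} = 9 \left(Q - -2\right) = 9 \left(Q + 2\right) = 9 \left(2 + Q\right) = 18 + 9 Q$)
$140 I{\left(11 \right)} - 49 = 140 \left(18 + 9 \cdot 11\right) - 49 = 140 \left(18 + 99\right) - 49 = 140 \cdot 117 - 49 = 16380 - 49 = 16331$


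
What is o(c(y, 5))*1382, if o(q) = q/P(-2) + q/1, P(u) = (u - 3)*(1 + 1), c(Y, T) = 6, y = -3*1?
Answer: 37314/5 ≈ 7462.8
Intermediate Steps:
y = -3
P(u) = -6 + 2*u (P(u) = (-3 + u)*2 = -6 + 2*u)
o(q) = 9*q/10 (o(q) = q/(-6 + 2*(-2)) + q/1 = q/(-6 - 4) + q*1 = q/(-10) + q = q*(-⅒) + q = -q/10 + q = 9*q/10)
o(c(y, 5))*1382 = ((9/10)*6)*1382 = (27/5)*1382 = 37314/5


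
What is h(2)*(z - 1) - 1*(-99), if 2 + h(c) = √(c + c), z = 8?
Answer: 99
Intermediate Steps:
h(c) = -2 + √2*√c (h(c) = -2 + √(c + c) = -2 + √(2*c) = -2 + √2*√c)
h(2)*(z - 1) - 1*(-99) = (-2 + √2*√2)*(8 - 1) - 1*(-99) = (-2 + 2)*7 + 99 = 0*7 + 99 = 0 + 99 = 99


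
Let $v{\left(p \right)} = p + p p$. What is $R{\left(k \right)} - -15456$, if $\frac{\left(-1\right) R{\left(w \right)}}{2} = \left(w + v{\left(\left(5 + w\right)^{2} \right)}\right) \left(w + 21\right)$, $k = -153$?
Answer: $126669054744$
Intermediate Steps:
$v{\left(p \right)} = p + p^{2}$
$R{\left(w \right)} = - 2 \left(21 + w\right) \left(w + \left(5 + w\right)^{2} \left(1 + \left(5 + w\right)^{2}\right)\right)$ ($R{\left(w \right)} = - 2 \left(w + \left(5 + w\right)^{2} \left(1 + \left(5 + w\right)^{2}\right)\right) \left(w + 21\right) = - 2 \left(w + \left(5 + w\right)^{2} \left(1 + \left(5 + w\right)^{2}\right)\right) \left(21 + w\right) = - 2 \left(21 + w\right) \left(w + \left(5 + w\right)^{2} \left(1 + \left(5 + w\right)^{2}\right)\right)$)
$R{\left(k \right)} - -15456 = \left(-27300 - -3482586 - 7364 \left(-153\right)^{2} - 1142 \left(-153\right)^{3} - 82 \left(-153\right)^{4} - 2 \left(-153\right)^{5}\right) - -15456 = \left(-27300 + 3482586 - 172383876 - -4090160934 - 44934465042 - -167682271986\right) + 15456 = \left(-27300 + 3482586 - 172383876 + 4090160934 - 44934465042 + 167682271986\right) + 15456 = 126669039288 + 15456 = 126669054744$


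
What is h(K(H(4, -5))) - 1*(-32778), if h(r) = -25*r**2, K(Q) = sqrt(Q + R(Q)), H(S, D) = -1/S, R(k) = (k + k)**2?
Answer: 32778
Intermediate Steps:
R(k) = 4*k**2 (R(k) = (2*k)**2 = 4*k**2)
K(Q) = sqrt(Q + 4*Q**2)
h(K(H(4, -5))) - 1*(-32778) = -25*(-1/4)*(1 + 4*(-1/4)) - 1*(-32778) = -25*(-1*1/4)*(1 + 4*(-1*1/4)) + 32778 = -25*(-(1 + 4*(-1/4))/4) + 32778 = -25*(-(1 - 1)/4) + 32778 = -25*(-1/4*0) + 32778 = -25*(sqrt(0))**2 + 32778 = -25*0**2 + 32778 = -25*0 + 32778 = 0 + 32778 = 32778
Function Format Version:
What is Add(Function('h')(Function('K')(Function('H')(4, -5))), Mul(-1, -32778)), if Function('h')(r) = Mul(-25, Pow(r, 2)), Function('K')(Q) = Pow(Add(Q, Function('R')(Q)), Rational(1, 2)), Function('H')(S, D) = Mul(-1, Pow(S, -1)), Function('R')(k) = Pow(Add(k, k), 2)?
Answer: 32778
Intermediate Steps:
Function('R')(k) = Mul(4, Pow(k, 2)) (Function('R')(k) = Pow(Mul(2, k), 2) = Mul(4, Pow(k, 2)))
Function('K')(Q) = Pow(Add(Q, Mul(4, Pow(Q, 2))), Rational(1, 2))
Add(Function('h')(Function('K')(Function('H')(4, -5))), Mul(-1, -32778)) = Add(Mul(-25, Pow(Pow(Mul(Mul(-1, Pow(4, -1)), Add(1, Mul(4, Mul(-1, Pow(4, -1))))), Rational(1, 2)), 2)), Mul(-1, -32778)) = Add(Mul(-25, Pow(Pow(Mul(Mul(-1, Rational(1, 4)), Add(1, Mul(4, Mul(-1, Rational(1, 4))))), Rational(1, 2)), 2)), 32778) = Add(Mul(-25, Pow(Pow(Mul(Rational(-1, 4), Add(1, Mul(4, Rational(-1, 4)))), Rational(1, 2)), 2)), 32778) = Add(Mul(-25, Pow(Pow(Mul(Rational(-1, 4), Add(1, -1)), Rational(1, 2)), 2)), 32778) = Add(Mul(-25, Pow(Pow(Mul(Rational(-1, 4), 0), Rational(1, 2)), 2)), 32778) = Add(Mul(-25, Pow(Pow(0, Rational(1, 2)), 2)), 32778) = Add(Mul(-25, Pow(0, 2)), 32778) = Add(Mul(-25, 0), 32778) = Add(0, 32778) = 32778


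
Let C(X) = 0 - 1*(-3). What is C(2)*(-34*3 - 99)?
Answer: -603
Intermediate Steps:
C(X) = 3 (C(X) = 0 + 3 = 3)
C(2)*(-34*3 - 99) = 3*(-34*3 - 99) = 3*(-102 - 99) = 3*(-201) = -603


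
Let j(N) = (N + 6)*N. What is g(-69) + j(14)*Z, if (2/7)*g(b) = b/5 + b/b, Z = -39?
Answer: -54824/5 ≈ -10965.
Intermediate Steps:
j(N) = N*(6 + N) (j(N) = (6 + N)*N = N*(6 + N))
g(b) = 7/2 + 7*b/10 (g(b) = 7*(b/5 + b/b)/2 = 7*(b*(⅕) + 1)/2 = 7*(b/5 + 1)/2 = 7*(1 + b/5)/2 = 7/2 + 7*b/10)
g(-69) + j(14)*Z = (7/2 + (7/10)*(-69)) + (14*(6 + 14))*(-39) = (7/2 - 483/10) + (14*20)*(-39) = -224/5 + 280*(-39) = -224/5 - 10920 = -54824/5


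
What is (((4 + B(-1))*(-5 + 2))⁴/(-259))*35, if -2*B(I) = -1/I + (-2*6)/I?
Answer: -253125/592 ≈ -427.58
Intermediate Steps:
B(I) = 13/(2*I) (B(I) = -(-1/I + (-2*6)/I)/2 = -(-1/I - 12/I)/2 = -(-13)/(2*I) = 13/(2*I))
(((4 + B(-1))*(-5 + 2))⁴/(-259))*35 = (((4 + (13/2)/(-1))*(-5 + 2))⁴/(-259))*35 = (((4 + (13/2)*(-1))*(-3))⁴*(-1/259))*35 = (((4 - 13/2)*(-3))⁴*(-1/259))*35 = ((-5/2*(-3))⁴*(-1/259))*35 = ((15/2)⁴*(-1/259))*35 = ((50625/16)*(-1/259))*35 = -50625/4144*35 = -253125/592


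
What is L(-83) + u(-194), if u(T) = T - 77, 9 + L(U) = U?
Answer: -363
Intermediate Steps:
L(U) = -9 + U
u(T) = -77 + T
L(-83) + u(-194) = (-9 - 83) + (-77 - 194) = -92 - 271 = -363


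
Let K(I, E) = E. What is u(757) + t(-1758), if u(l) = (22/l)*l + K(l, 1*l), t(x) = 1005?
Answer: 1784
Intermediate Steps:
u(l) = 22 + l (u(l) = (22/l)*l + 1*l = 22 + l)
u(757) + t(-1758) = (22 + 757) + 1005 = 779 + 1005 = 1784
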